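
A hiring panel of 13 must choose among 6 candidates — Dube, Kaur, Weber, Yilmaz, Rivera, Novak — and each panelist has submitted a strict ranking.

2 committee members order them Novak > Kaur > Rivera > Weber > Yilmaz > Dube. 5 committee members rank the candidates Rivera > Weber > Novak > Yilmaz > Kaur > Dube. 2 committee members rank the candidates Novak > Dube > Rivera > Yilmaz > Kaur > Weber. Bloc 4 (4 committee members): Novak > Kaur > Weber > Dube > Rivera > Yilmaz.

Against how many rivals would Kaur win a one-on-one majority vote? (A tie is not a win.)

Kaur against each rival (13 committee members):
Kaur vs Dube: 11 to 2, Kaur.
Kaur–Weber: Kaur 8–5.
Kaur vs Yilmaz: Kaur preferred on 2+4 = 6 ballots; Yilmaz wins 7–6.
Kaur vs Rivera: Kaur is ranked higher on 2+4 = 6 ballots, Rivera on 7. Rivera wins 7–6.
Kaur vs Novak: Kaur is ranked higher on 0 ballots, Novak on 13. Novak wins 13–0.
Kaur beats Dube, Weber; loses to Yilmaz, Rivera, Novak — 2 pairwise wins.

2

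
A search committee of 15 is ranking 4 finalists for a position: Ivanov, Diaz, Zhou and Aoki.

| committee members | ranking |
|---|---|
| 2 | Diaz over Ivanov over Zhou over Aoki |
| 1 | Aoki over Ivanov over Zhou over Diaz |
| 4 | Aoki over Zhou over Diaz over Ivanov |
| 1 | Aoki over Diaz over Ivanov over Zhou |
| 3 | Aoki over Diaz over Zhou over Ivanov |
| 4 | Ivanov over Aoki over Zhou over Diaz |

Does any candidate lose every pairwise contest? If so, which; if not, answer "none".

Head-to-head results (15 committee members):
Ivanov vs Diaz: Ivanov preferred on 1+4 = 5 ballots; Diaz wins 10–5.
Ivanov vs Zhou: 8 to 7, Ivanov.
Ivanov vs Aoki: Ivanov is ranked higher on 2+4 = 6 ballots, Aoki on 9. Aoki wins 9–6.
Diaz vs Zhou: Diaz is ranked higher on 2+1+3 = 6 ballots, Zhou on 9. Zhou wins 9–6.
Diaz vs Aoki: Diaz preferred on 2 ballots; Aoki wins 13–2.
Zhou vs Aoki: Aoki wins 13–2.
No candidate is winless: Ivanov beats Zhou; Diaz beats Ivanov; Zhou beats Diaz; Aoki beats Ivanov. There is no Condorcet loser.

none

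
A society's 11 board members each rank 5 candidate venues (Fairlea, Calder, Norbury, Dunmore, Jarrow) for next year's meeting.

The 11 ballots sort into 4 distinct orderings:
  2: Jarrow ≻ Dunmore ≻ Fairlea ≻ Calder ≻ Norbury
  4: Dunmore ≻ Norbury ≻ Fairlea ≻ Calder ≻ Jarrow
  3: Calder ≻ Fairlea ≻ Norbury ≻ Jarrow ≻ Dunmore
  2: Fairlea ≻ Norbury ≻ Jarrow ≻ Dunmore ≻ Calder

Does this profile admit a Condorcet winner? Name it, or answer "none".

none

Check each pair by majority over 11 ballots:
Fairlea vs Calder: 8 to 3, Fairlea.
Fairlea vs Norbury: Fairlea is ranked higher on 2+3+2 = 7 ballots, Norbury on 4. Fairlea wins 7–4.
Fairlea vs Dunmore: 3+2 = 5 for Fairlea, 6 for Dunmore — Dunmore by 6–5.
Fairlea vs Jarrow: Fairlea is ranked higher on 4+3+2 = 9 ballots, Jarrow on 2. Fairlea wins 9–2.
Calder vs Norbury: Calder is ranked higher on 2+3 = 5 ballots, Norbury on 6. Norbury wins 6–5.
Calder vs Dunmore: 3 for Calder, 8 for Dunmore — Dunmore by 8–3.
Calder vs Jarrow: Calder is ranked higher on 4+3 = 7 ballots, Jarrow on 4. Calder wins 7–4.
Norbury vs Dunmore: Norbury is ranked higher on 3+2 = 5 ballots, Dunmore on 6. Dunmore wins 6–5.
Norbury vs Jarrow: Norbury is ranked higher on 4+3+2 = 9 ballots, Jarrow on 2. Norbury wins 9–2.
Dunmore vs Jarrow: 4 for Dunmore, 7 for Jarrow — Jarrow by 7–4.
Each city drops at least one matchup (Fairlea loses to Dunmore; Calder loses to Fairlea; Norbury loses to Fairlea; Dunmore loses to Jarrow; Jarrow loses to Fairlea); the cycle Fairlea beats Jarrow beats Dunmore beats Fairlea rules out a Condorcet winner.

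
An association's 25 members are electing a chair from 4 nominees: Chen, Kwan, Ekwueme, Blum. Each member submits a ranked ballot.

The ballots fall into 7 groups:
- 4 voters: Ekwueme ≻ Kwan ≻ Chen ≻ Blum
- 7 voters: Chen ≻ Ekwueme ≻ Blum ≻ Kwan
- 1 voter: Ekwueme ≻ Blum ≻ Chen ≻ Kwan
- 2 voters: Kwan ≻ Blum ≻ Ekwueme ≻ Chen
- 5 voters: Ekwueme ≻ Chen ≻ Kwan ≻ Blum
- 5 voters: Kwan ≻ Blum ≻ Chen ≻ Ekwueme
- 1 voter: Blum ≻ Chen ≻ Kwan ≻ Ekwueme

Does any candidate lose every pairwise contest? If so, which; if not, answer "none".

Blum

Pairwise majorities:
Chen vs Kwan: Chen is ranked higher on 7+1+5+1 = 14 ballots, Kwan on 11. Chen wins 14–11.
Chen vs Ekwueme: Chen is ranked higher on 7+5+1 = 13 ballots, Ekwueme on 12. Chen wins 13–12.
Chen vs Blum: Chen is ranked higher on 4+7+5 = 16 ballots, Blum on 9. Chen wins 16–9.
Kwan vs Ekwueme: Ekwueme, 17–8.
Kwan vs Blum: 4+2+5+5 = 16 for Kwan, 9 for Blum — Kwan by 16–9.
Ekwueme vs Blum: 17 to 8, Ekwueme.
Only Blum has no wins; Blum is the Condorcet loser.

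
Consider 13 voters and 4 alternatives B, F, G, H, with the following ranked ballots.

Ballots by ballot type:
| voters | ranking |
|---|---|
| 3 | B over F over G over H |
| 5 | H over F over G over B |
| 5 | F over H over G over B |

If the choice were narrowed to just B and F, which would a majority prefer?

Ballots ranking B above F: 3.
Ballots ranking F above B: 13 − 3 = 10.
F wins the head-to-head 10–3.

F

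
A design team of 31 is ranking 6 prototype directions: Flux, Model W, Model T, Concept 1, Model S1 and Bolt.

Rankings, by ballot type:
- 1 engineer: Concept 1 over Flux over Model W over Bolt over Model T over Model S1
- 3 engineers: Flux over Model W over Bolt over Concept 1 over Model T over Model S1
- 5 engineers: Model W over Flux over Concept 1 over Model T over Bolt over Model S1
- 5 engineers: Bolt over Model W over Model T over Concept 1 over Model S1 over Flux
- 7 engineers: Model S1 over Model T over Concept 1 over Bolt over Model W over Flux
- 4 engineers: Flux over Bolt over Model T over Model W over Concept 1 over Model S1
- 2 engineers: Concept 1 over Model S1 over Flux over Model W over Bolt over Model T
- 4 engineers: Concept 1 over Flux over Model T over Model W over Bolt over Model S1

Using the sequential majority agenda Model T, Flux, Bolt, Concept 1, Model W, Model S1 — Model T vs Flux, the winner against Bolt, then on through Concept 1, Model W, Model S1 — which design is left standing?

Model W

Round 1: Model T vs Flux — 12–19, Flux advances.
Round 2: Flux vs Bolt — 19–12, Flux advances.
Round 3: Flux vs Concept 1 — 12–19, Concept 1 advances.
Round 4: Concept 1 vs Model W — 14–17, Model W advances.
Round 5: Model W vs Model S1 — 22–9, Model W advances.
Model W survives the agenda.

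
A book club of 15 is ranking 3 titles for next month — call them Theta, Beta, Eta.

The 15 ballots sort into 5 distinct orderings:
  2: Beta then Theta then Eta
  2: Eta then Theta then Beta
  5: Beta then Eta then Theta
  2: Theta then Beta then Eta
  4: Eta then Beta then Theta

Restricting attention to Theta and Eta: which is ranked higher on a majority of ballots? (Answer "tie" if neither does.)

Eta

Ballots ranking Theta above Eta: 2 + 2 = 4.
Ballots ranking Eta above Theta: 15 − 4 = 11.
Eta wins the head-to-head 11–4.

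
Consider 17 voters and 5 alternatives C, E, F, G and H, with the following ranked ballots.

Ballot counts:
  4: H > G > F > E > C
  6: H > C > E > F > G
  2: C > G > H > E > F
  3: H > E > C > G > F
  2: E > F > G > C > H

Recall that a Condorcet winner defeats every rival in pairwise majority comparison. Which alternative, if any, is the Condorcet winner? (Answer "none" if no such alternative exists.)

Pairwise majorities:
C vs E: C preferred on 6+2 = 8 ballots; E wins 9–8.
C vs F: C preferred on 6+2+3 = 11 ballots; C wins 11–6.
C vs G: C preferred on 6+2+3 = 11 ballots; C wins 11–6.
C vs H: C preferred on 2+2 = 4 ballots; H wins 13–4.
E vs F: 6+2+3+2 = 13 for E, 4 for F — E by 13–4.
E vs G: E is ranked higher on 6+3+2 = 11 ballots, G on 6. E wins 11–6.
E vs H: E is ranked higher on 2 ballots, H on 15. H wins 15–2.
F vs G: F preferred on 6+2 = 8 ballots; G wins 9–8.
F vs H: 2 to 15, H.
G vs H: 2+2 = 4 for G, 13 for H — H by 13–4.
H beats each of C, E, F, G — H is the Condorcet winner.

H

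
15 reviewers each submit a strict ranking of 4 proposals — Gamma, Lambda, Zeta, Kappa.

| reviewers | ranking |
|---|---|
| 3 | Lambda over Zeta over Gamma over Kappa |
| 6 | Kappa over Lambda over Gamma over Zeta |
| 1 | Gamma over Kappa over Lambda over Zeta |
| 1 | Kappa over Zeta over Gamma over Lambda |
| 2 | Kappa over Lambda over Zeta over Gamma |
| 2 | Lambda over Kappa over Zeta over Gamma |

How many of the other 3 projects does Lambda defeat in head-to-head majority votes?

2

Lambda against each rival (15 reviewers):
Lambda vs Gamma: 3+6+2+2 = 13 for Lambda, 2 for Gamma — Lambda by 13–2.
Lambda–Zeta: Lambda 14–1.
Lambda vs Kappa: Kappa, 10–5.
Lambda beats Gamma, Zeta; loses to Kappa — 2 pairwise wins.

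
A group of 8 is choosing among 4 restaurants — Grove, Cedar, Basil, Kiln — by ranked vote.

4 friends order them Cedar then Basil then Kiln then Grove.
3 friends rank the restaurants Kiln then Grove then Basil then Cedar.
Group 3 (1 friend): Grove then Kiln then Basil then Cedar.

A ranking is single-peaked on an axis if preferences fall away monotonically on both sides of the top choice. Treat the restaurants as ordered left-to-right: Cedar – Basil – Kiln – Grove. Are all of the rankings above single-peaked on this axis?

yes

Axis positions: Cedar=1, Basil=2, Kiln=3, Grove=4.
Group 1 (peak Cedar at position 1): ranking walks positions 1-2-3-4, expanding outward from the peak — single-peaked.
Group 2 (peak Kiln at position 3): ranking walks positions 3-4-2-1, expanding outward from the peak — single-peaked.
Group 3 (peak Grove at position 4): ranking walks positions 4-3-2-1, expanding outward from the peak — single-peaked.
Every ranking is single-peaked on this axis.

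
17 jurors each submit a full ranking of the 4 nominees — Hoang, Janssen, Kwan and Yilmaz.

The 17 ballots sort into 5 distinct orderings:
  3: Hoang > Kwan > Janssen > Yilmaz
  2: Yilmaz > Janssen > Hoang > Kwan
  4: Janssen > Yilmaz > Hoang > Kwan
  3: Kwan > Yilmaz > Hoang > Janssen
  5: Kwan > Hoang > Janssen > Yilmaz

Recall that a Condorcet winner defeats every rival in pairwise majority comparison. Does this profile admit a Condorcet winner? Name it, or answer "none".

none

Head-to-head results (17 jurors):
Hoang vs Janssen: Hoang, 11–6.
Hoang vs Kwan: Hoang wins 9–8.
Hoang vs Yilmaz: Hoang preferred on 3+5 = 8 ballots; Yilmaz wins 9–8.
Janssen vs Kwan: Kwan, 11–6.
Janssen vs Yilmaz: Janssen, 12–5.
Kwan vs Yilmaz: Kwan wins 11–6.
No nominee is unbeaten: Hoang loses to Yilmaz; Janssen loses to Hoang; Kwan loses to Hoang; Yilmaz loses to Janssen. In particular Hoang → Janssen → Yilmaz → Hoang is a majority cycle — no Condorcet winner exists.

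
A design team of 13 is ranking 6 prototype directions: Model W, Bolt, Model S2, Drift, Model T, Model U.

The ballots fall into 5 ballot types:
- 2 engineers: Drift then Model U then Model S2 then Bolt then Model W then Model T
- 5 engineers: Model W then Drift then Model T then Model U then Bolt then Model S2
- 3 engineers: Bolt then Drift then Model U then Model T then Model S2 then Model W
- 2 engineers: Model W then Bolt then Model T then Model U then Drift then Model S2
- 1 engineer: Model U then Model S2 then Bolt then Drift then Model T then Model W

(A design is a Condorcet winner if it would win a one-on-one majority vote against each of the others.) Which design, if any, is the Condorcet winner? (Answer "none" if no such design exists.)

Model W

Check each pair by majority over 13 ballots:
Model W vs Bolt: Model W, 7–6.
Model W vs Model S2: Model W wins 7–6.
Model W vs Drift: Model W preferred on 5+2 = 7 ballots; Model W wins 7–6.
Model W vs Model T: Model W preferred on 2+5+2 = 9 ballots; Model W wins 9–4.
Model W vs Model U: Model W preferred on 5+2 = 7 ballots; Model W wins 7–6.
Bolt vs Model S2: Bolt preferred on 5+3+2 = 10 ballots; Bolt wins 10–3.
Bolt vs Drift: Bolt preferred on 3+2+1 = 6 ballots; Drift wins 7–6.
Bolt vs Model T: Bolt wins 8–5.
Bolt–Model U: Model U 8–5.
Model S2 vs Drift: Drift, 12–1.
Model S2 vs Model T: 3 to 10, Model T.
Model S2–Model U: Model U 13–0.
Drift vs Model T: Drift is ranked higher on 2+5+3+1 = 11 ballots, Model T on 2. Drift wins 11–2.
Drift vs Model U: Drift wins 10–3.
Model T vs Model U: Model T is ranked higher on 5+2 = 7 ballots, Model U on 6. Model T wins 7–6.
Only Model W has no losses; Model W is the Condorcet winner.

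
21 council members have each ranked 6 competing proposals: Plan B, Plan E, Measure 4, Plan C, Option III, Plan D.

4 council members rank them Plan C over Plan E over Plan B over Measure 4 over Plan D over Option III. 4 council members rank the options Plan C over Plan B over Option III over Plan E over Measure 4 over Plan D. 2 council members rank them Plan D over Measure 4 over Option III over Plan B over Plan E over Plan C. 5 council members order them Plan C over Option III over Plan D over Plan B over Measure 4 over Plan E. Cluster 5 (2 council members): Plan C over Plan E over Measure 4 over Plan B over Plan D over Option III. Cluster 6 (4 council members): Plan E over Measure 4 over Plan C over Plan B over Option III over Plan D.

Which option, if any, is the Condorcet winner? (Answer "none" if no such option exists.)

Plan C

Head-to-head results (21 council members):
Plan B vs Plan E: Plan B, 11–10.
Plan B vs Measure 4: Plan B wins 13–8.
Plan B vs Plan C: Plan C wins 19–2.
Plan B vs Option III: Plan B wins 14–7.
Plan B vs Plan D: Plan B wins 14–7.
Plan E–Measure 4: Plan E 14–7.
Plan E vs Plan C: Plan C, 15–6.
Plan E vs Option III: Option III, 11–10.
Plan E vs Plan D: Plan E wins 14–7.
Measure 4 vs Plan C: Plan C, 15–6.
Measure 4 vs Option III: Measure 4 wins 12–9.
Measure 4 vs Plan D: Measure 4, 14–7.
Plan C–Option III: Plan C 19–2.
Plan C–Plan D: Plan C 19–2.
Option III vs Plan D: Option III, 13–8.
Plan C wins every pairwise contest, so Plan C is the Condorcet winner.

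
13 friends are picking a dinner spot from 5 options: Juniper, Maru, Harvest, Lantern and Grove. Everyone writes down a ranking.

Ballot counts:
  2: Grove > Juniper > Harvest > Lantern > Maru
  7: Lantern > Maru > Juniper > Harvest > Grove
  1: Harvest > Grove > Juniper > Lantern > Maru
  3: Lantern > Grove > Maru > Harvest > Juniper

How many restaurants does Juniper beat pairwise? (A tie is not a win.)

Juniper against each rival (13 friends):
Juniper vs Maru: Maru wins 10–3.
Juniper vs Harvest: Juniper wins 9–4.
Juniper vs Lantern: Lantern wins 10–3.
Juniper vs Grove: 7 to 6, Juniper.
Juniper beats Harvest, Grove; loses to Maru, Lantern — 2 pairwise wins.

2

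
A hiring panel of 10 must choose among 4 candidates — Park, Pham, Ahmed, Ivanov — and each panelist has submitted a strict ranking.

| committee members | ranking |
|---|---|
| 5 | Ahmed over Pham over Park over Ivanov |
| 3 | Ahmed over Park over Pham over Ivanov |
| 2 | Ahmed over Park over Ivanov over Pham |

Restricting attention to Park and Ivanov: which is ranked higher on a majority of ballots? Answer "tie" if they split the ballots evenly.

Park

Ballots ranking Park above Ivanov: 5 + 3 + 2 = 10.
Ballots ranking Ivanov above Park: 10 − 10 = 0.
Park wins the head-to-head 10–0.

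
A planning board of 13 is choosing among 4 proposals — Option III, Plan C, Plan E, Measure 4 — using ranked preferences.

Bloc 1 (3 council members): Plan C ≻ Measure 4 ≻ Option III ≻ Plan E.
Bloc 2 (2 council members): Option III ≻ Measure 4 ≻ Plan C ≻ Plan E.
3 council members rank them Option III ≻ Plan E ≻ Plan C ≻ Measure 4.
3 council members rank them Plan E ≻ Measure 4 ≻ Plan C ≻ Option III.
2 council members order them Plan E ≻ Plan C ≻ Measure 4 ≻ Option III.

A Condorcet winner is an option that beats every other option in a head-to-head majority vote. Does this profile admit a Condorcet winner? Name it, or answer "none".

none

Head-to-head results (13 council members):
Option III vs Plan C: 5 to 8, Plan C.
Option III vs Plan E: 8 to 5, Option III.
Option III vs Measure 4: Measure 4 wins 8–5.
Plan C vs Plan E: Plan E wins 8–5.
Plan C vs Measure 4: Plan C, 8–5.
Plan E vs Measure 4: Plan E preferred on 3+3+2 = 8 ballots; Plan E wins 8–5.
Each option drops at least one matchup (Option III loses to Plan C; Plan C loses to Plan E; Plan E loses to Option III; Measure 4 loses to Plan C); the cycle Option III > Plan E > Plan C > Option III rules out a Condorcet winner.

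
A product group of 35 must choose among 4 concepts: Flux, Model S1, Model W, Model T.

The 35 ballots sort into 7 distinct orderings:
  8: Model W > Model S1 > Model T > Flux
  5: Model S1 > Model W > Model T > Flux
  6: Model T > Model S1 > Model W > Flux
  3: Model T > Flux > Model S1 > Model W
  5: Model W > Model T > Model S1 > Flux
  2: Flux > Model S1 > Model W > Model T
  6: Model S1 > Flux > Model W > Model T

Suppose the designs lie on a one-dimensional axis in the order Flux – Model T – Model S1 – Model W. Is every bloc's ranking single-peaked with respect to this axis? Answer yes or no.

no

Axis positions: Flux=1, Model T=2, Model S1=3, Model W=4.
Bloc 1 (peak Model W at position 4): ranking walks positions 4-3-2-1, expanding outward from the peak — single-peaked.
Bloc 2 (peak Model S1 at position 3): ranking walks positions 3-4-2-1, expanding outward from the peak — single-peaked.
Bloc 3 (peak Model T at position 2): ranking walks positions 2-3-4-1, expanding outward from the peak — single-peaked.
Bloc 4 (peak Model T at position 2): ranking walks positions 2-1-3-4, expanding outward from the peak — single-peaked.
Bloc 5: ranking walks positions 4-2-3-1; Model T is ranked above Model S1 even though Model S1 lies between Model T and the peak Model W on the axis — preferences dip and rise again. Not single-peaked.
Bloc 6: ranking walks positions 1-3-4-2; Model S1 is ranked above Model T even though Model T lies between Model S1 and the peak Flux on the axis — preferences dip and rise again. Not single-peaked.
Bloc 7: ranking walks positions 3-1-4-2; Flux is ranked above Model T even though Model T lies between Flux and the peak Model S1 on the axis — preferences dip and rise again. Not single-peaked.
Bloc 5 violates single-peakedness, so the profile is not single-peaked on this axis.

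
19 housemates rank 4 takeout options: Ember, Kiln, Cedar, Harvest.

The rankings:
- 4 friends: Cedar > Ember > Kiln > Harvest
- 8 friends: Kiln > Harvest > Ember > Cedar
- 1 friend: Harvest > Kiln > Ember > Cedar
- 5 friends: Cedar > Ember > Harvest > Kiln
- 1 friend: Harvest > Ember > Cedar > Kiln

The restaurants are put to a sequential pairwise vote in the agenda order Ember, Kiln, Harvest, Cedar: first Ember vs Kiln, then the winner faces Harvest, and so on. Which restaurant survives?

Round 1: Ember vs Kiln — 10–9, Ember advances.
Round 2: Ember vs Harvest — 9–10, Harvest advances.
Round 3: Harvest vs Cedar — 10–9, Harvest advances.
Harvest survives the agenda.

Harvest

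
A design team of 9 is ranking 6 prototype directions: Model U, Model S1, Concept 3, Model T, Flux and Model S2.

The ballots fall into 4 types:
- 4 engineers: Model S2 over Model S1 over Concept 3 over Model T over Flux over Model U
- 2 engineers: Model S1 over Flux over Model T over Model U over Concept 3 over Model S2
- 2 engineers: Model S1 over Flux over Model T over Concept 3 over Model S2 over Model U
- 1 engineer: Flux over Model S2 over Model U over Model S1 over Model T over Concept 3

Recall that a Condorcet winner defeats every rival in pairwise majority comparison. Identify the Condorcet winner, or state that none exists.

Head-to-head results (9 engineers):
Model U vs Model S1: Model S1, 8–1.
Model U vs Concept 3: Concept 3, 6–3.
Model U vs Model T: Model T wins 8–1.
Model U–Flux: Flux 9–0.
Model U vs Model S2: Model S2 wins 7–2.
Model S1–Concept 3: Model S1 9–0.
Model S1 vs Model T: Model S1, 9–0.
Model S1 vs Flux: Model S1 wins 8–1.
Model S1 vs Model S2: Model S2, 5–4.
Concept 3 vs Model T: Model T wins 5–4.
Concept 3 vs Flux: Flux, 5–4.
Concept 3–Model S2: Model S2 5–4.
Model T–Flux: Flux 5–4.
Model T vs Model S2: Model S2, 5–4.
Flux vs Model S2: Flux, 5–4.
No design is unbeaten: Model U loses to Model S1; Model S1 loses to Model S2; Concept 3 loses to Model S1; Model T loses to Model S1; Flux loses to Model S1; Model S2 loses to Flux. In particular Model S1 → Flux → Model S2 → Model S1 is a majority cycle — no Condorcet winner exists.

none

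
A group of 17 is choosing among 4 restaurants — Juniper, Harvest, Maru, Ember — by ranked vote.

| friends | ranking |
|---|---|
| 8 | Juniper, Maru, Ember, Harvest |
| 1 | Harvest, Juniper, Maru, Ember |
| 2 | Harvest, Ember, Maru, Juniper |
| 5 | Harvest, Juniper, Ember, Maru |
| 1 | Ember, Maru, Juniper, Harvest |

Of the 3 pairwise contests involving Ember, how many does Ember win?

Ember against each rival (17 friends):
Ember vs Juniper: Ember is ranked higher on 2+1 = 3 ballots, Juniper on 14. Juniper wins 14–3.
Ember vs Harvest: 8+1 = 9 for Ember, 8 for Harvest — Ember by 9–8.
Ember–Maru: Maru 9–8.
Ember beats Harvest; loses to Juniper, Maru — 1 pairwise win.

1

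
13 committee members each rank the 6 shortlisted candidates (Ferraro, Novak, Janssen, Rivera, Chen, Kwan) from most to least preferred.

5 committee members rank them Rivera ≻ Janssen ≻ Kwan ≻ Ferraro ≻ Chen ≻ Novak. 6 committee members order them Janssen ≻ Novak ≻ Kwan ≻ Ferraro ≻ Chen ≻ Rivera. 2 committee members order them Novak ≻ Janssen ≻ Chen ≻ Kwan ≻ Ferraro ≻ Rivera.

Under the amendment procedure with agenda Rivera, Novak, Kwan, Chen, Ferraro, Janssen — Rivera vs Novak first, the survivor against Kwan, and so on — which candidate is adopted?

Janssen

Round 1: Rivera vs Novak — 5–8, Novak advances.
Round 2: Novak vs Kwan — 8–5, Novak advances.
Round 3: Novak vs Chen — 8–5, Novak advances.
Round 4: Novak vs Ferraro — 8–5, Novak advances.
Round 5: Novak vs Janssen — 2–11, Janssen advances.
The agenda winner is Janssen.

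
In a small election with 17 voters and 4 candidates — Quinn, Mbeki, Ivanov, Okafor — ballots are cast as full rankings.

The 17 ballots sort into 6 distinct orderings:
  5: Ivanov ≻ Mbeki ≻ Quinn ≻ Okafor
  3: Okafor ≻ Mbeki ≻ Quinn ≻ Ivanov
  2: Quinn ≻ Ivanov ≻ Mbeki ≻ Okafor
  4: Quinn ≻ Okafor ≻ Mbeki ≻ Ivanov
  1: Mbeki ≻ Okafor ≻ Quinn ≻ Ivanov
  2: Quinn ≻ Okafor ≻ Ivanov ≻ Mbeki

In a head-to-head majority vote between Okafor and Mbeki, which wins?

Okafor

Ballots ranking Okafor above Mbeki: 3 + 4 + 2 = 9.
Ballots ranking Mbeki above Okafor: 17 − 9 = 8.
Okafor wins the head-to-head 9–8.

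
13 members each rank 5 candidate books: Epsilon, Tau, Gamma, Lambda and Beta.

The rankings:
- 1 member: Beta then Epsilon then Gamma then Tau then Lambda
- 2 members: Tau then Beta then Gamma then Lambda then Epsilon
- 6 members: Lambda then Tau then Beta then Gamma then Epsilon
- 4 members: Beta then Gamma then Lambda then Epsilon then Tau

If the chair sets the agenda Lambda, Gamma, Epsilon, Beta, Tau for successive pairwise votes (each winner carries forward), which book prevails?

Round 1: Lambda vs Gamma — 6–7, Gamma advances.
Round 2: Gamma vs Epsilon — 12–1, Gamma advances.
Round 3: Gamma vs Beta — 0–13, Beta advances.
Round 4: Beta vs Tau — 5–8, Tau advances.
The agenda winner is Tau.

Tau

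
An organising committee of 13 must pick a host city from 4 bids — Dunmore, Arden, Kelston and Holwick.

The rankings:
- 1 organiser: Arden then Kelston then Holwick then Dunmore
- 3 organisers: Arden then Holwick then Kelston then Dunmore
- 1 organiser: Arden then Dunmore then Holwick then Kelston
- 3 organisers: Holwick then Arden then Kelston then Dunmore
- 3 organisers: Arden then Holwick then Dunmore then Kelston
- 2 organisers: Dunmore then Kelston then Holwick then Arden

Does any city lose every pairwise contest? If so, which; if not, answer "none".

Pairwise majorities:
Dunmore vs Arden: Dunmore preferred on 2 ballots; Arden wins 11–2.
Dunmore vs Kelston: 6 to 7, Kelston.
Dunmore–Holwick: Holwick 10–3.
Arden vs Kelston: Arden wins 11–2.
Arden vs Holwick: Arden, 8–5.
Kelston vs Holwick: 1+2 = 3 for Kelston, 10 for Holwick — Holwick by 10–3.
Dunmore loses to every other city — it is the Condorcet loser.

Dunmore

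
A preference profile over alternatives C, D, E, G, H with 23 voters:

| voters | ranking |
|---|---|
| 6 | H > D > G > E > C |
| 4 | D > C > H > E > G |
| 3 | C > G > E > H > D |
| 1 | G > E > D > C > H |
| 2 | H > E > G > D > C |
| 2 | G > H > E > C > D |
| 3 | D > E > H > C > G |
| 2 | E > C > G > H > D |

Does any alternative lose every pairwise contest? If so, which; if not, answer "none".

none

Head-to-head results (23 voters):
C vs D: C is ranked higher on 3+2+2 = 7 ballots, D on 16. D wins 16–7.
C–E: E 16–7.
C–G: C 12–11.
C–H: H 13–10.
D–E: D 13–10.
D–G: D 13–10.
D vs H: D preferred on 4+1+3 = 8 ballots; H wins 15–8.
E vs G: G, 12–11.
E vs H: E preferred on 3+1+3+2 = 9 ballots; H wins 14–9.
G–H: H 15–8.
Every alternative wins at least one matchup (C beats G; D beats C; E beats C; G beats E; H beats C), so there is no Condorcet loser.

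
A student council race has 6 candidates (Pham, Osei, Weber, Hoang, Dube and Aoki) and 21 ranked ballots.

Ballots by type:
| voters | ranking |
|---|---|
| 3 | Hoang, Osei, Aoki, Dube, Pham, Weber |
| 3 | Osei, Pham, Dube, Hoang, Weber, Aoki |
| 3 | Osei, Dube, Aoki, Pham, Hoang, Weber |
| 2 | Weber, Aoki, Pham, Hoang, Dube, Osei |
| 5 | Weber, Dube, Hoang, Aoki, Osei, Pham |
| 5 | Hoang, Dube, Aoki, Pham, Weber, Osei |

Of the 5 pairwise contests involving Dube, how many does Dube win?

Dube against each rival (21 voters):
Dube vs Pham: Dube wins 16–5.
Dube vs Osei: 12 to 9, Dube.
Dube vs Weber: 3+3+3+5 = 14 for Dube, 7 for Weber — Dube by 14–7.
Dube vs Hoang: Dube is ranked higher on 3+3+5 = 11 ballots, Hoang on 10. Dube wins 11–10.
Dube vs Aoki: Dube, 16–5.
Dube beats Pham, Osei, Weber, Hoang, Aoki — 5 pairwise wins.

5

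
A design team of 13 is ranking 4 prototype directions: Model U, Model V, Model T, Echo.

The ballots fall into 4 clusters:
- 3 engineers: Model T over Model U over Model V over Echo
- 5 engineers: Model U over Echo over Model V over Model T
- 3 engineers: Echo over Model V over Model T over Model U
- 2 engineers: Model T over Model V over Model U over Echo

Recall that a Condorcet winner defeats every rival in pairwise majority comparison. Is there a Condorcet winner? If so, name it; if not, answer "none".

none

Head-to-head results (13 engineers):
Model U vs Model V: 3+5 = 8 for Model U, 5 for Model V — Model U by 8–5.
Model U vs Model T: Model U is ranked higher on 5 ballots, Model T on 8. Model T wins 8–5.
Model U vs Echo: Model U is ranked higher on 3+5+2 = 10 ballots, Echo on 3. Model U wins 10–3.
Model V vs Model T: Model V wins 8–5.
Model V vs Echo: Model V preferred on 3+2 = 5 ballots; Echo wins 8–5.
Model T vs Echo: Model T is ranked higher on 3+2 = 5 ballots, Echo on 8. Echo wins 8–5.
Every design loses at least once (Model U loses to Model T; Model V loses to Model U; Model T loses to Model V; Echo loses to Model U). The majority relation contains the cycle Model U beats Model V beats Model T beats Model U, so there is no Condorcet winner.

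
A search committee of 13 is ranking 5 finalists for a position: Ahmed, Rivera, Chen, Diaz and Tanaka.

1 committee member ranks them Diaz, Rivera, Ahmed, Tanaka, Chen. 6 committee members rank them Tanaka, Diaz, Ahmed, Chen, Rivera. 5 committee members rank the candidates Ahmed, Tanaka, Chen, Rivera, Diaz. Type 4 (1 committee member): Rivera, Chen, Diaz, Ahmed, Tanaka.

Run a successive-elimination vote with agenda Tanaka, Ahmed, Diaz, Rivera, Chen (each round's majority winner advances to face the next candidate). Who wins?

Diaz

Round 1: Tanaka vs Ahmed — 6–7, Ahmed advances.
Round 2: Ahmed vs Diaz — 5–8, Diaz advances.
Round 3: Diaz vs Rivera — 7–6, Diaz advances.
Round 4: Diaz vs Chen — 7–6, Diaz advances.
The agenda winner is Diaz.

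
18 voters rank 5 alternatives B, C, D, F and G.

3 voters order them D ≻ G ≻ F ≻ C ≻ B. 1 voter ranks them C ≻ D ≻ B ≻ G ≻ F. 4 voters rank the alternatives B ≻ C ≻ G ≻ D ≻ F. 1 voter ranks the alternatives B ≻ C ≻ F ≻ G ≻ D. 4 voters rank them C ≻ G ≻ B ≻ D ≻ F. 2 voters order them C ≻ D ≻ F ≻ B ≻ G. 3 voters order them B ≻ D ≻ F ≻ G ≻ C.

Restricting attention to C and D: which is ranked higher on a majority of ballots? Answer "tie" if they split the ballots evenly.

C

Ballots ranking C above D: 1 + 4 + 1 + 4 + 2 = 12.
Ballots ranking D above C: 18 − 12 = 6.
C wins the head-to-head 12–6.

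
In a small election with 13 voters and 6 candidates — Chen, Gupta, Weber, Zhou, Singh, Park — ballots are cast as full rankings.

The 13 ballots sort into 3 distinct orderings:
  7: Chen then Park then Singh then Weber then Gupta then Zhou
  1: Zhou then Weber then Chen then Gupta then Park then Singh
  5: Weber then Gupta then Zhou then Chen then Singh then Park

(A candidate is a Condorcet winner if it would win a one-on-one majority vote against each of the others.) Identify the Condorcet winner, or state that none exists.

Head-to-head results (13 voters):
Chen vs Gupta: 8 to 5, Chen.
Chen vs Weber: Chen is ranked higher on 7 ballots, Weber on 6. Chen wins 7–6.
Chen–Zhou: Chen 7–6.
Chen vs Singh: Chen preferred on 7+1+5 = 13 ballots; Chen wins 13–0.
Chen–Park: Chen 13–0.
Gupta vs Weber: 0 to 13, Weber.
Gupta–Zhou: Gupta 12–1.
Gupta vs Singh: 1+5 = 6 for Gupta, 7 for Singh — Singh by 7–6.
Gupta vs Park: 6 to 7, Park.
Weber vs Zhou: 12 to 1, Weber.
Weber–Singh: Singh 7–6.
Weber–Park: Park 7–6.
Zhou vs Singh: 1+5 = 6 for Zhou, 7 for Singh — Singh by 7–6.
Zhou vs Park: 1+5 = 6 for Zhou, 7 for Park — Park by 7–6.
Singh vs Park: Park wins 8–5.
Chen defeats every rival head-to-head and is the Condorcet winner.

Chen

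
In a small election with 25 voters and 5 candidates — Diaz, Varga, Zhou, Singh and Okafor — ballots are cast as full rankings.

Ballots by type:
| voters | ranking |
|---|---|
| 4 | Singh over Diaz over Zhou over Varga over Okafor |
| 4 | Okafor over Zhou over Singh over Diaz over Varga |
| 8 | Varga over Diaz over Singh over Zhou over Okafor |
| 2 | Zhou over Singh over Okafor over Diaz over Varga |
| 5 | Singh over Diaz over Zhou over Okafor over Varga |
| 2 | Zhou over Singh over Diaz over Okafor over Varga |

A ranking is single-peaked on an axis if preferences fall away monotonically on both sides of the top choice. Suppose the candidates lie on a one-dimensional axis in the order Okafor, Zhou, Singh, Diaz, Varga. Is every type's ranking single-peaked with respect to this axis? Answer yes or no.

Axis positions: Okafor=1, Zhou=2, Singh=3, Diaz=4, Varga=5.
Type 1 (peak Singh at position 3): ranking walks positions 3-4-2-5-1, expanding outward from the peak — single-peaked.
Type 2 (peak Okafor at position 1): ranking walks positions 1-2-3-4-5, expanding outward from the peak — single-peaked.
Type 3 (peak Varga at position 5): ranking walks positions 5-4-3-2-1, expanding outward from the peak — single-peaked.
Type 4 (peak Zhou at position 2): ranking walks positions 2-3-1-4-5, expanding outward from the peak — single-peaked.
Type 5 (peak Singh at position 3): ranking walks positions 3-4-2-1-5, expanding outward from the peak — single-peaked.
Type 6 (peak Zhou at position 2): ranking walks positions 2-3-4-1-5, expanding outward from the peak — single-peaked.
Every ranking is single-peaked on this axis.

yes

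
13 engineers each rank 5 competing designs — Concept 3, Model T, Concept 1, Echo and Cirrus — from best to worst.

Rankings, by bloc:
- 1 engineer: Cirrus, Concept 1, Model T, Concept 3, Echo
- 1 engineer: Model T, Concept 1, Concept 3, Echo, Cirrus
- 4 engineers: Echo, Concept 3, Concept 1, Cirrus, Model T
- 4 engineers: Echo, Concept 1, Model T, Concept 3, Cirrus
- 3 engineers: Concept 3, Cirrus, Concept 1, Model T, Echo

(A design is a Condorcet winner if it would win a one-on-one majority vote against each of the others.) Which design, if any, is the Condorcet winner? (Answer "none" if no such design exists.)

Echo

Pairwise majorities:
Concept 3 vs Model T: 4+3 = 7 for Concept 3, 6 for Model T — Concept 3 by 7–6.
Concept 3 vs Concept 1: 7 to 6, Concept 3.
Concept 3 vs Echo: Echo wins 8–5.
Concept 3 vs Cirrus: 1+4+4+3 = 12 for Concept 3, 1 for Cirrus — Concept 3 by 12–1.
Model T vs Concept 1: Concept 1, 12–1.
Model T vs Echo: Model T preferred on 1+1+3 = 5 ballots; Echo wins 8–5.
Model T vs Cirrus: 5 to 8, Cirrus.
Concept 1–Echo: Echo 8–5.
Concept 1 vs Cirrus: Concept 1 wins 9–4.
Echo vs Cirrus: Echo wins 9–4.
Echo defeats every rival head-to-head and is the Condorcet winner.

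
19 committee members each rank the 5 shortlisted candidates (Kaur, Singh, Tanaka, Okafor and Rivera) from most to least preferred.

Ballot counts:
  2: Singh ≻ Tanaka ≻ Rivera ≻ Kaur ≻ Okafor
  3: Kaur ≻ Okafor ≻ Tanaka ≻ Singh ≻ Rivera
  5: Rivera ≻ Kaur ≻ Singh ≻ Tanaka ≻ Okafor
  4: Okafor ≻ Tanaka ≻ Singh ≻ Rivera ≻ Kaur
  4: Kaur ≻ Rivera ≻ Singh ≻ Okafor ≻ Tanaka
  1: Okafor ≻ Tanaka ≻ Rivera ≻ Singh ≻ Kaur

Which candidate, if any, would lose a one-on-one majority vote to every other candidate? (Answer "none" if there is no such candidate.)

none

Pairwise majorities:
Kaur vs Singh: Kaur is ranked higher on 3+5+4 = 12 ballots, Singh on 7. Kaur wins 12–7.
Kaur vs Tanaka: Kaur wins 12–7.
Kaur–Okafor: Kaur 14–5.
Kaur vs Rivera: 7 to 12, Rivera.
Singh vs Tanaka: 2+5+4 = 11 for Singh, 8 for Tanaka — Singh by 11–8.
Singh–Okafor: Singh 11–8.
Singh vs Rivera: Rivera, 10–9.
Tanaka vs Okafor: Okafor, 12–7.
Tanaka vs Rivera: Tanaka, 10–9.
Okafor vs Rivera: Okafor is ranked higher on 3+4+1 = 8 ballots, Rivera on 11. Rivera wins 11–8.
No candidate is winless: Kaur beats Singh; Singh beats Tanaka; Tanaka beats Rivera; Okafor beats Tanaka; Rivera beats Kaur. There is no Condorcet loser.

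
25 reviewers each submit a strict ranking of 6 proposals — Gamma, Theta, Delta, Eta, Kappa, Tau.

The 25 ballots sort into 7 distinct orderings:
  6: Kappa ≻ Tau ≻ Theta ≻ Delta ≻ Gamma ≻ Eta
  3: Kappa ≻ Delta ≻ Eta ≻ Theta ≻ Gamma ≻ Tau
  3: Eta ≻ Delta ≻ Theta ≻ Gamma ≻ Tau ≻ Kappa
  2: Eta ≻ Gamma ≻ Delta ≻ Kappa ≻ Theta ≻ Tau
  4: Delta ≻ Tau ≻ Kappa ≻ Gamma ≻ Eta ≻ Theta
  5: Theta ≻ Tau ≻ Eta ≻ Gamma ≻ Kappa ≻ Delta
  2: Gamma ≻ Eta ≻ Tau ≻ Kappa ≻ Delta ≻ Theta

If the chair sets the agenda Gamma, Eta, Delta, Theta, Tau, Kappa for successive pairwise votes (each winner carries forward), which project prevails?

Round 1: Gamma vs Eta — 12–13, Eta advances.
Round 2: Eta vs Delta — 12–13, Delta advances.
Round 3: Delta vs Theta — 14–11, Delta advances.
Round 4: Delta vs Tau — 12–13, Tau advances.
Round 5: Tau vs Kappa — 14–11, Tau advances.
The agenda winner is Tau.

Tau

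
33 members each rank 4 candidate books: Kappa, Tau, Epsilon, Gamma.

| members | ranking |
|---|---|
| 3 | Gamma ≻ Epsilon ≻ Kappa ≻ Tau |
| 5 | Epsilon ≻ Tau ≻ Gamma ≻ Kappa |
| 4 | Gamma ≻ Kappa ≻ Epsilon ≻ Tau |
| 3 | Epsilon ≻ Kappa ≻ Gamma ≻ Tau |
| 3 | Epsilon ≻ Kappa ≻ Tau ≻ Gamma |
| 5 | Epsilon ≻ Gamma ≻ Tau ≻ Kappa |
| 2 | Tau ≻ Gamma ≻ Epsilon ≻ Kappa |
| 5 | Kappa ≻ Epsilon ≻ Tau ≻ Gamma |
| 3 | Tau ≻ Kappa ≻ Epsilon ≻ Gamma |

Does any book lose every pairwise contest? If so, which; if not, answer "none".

Pairwise majorities:
Kappa–Tau: Kappa 18–15.
Kappa vs Epsilon: Epsilon, 21–12.
Kappa vs Gamma: Kappa is ranked higher on 3+3+5+3 = 14 ballots, Gamma on 19. Gamma wins 19–14.
Tau vs Epsilon: 2+3 = 5 for Tau, 28 for Epsilon — Epsilon by 28–5.
Tau vs Gamma: 5+3+2+5+3 = 18 for Tau, 15 for Gamma — Tau by 18–15.
Epsilon vs Gamma: Epsilon, 24–9.
No book is winless: Kappa beats Tau; Tau beats Gamma; Epsilon beats Kappa; Gamma beats Kappa. There is no Condorcet loser.

none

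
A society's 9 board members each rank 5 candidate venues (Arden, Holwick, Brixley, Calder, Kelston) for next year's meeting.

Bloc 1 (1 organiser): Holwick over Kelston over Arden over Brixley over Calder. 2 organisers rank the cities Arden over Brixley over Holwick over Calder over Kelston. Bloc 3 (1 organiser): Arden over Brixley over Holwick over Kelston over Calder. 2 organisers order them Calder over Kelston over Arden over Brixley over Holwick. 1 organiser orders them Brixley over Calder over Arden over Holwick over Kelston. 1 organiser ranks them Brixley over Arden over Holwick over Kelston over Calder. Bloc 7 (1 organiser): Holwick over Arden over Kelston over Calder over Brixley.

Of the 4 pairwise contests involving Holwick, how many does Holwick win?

2

Holwick against each rival (9 organisers):
Holwick vs Arden: Holwick is ranked higher on 1+1 = 2 ballots, Arden on 7. Arden wins 7–2.
Holwick vs Brixley: 1+1 = 2 for Holwick, 7 for Brixley — Brixley by 7–2.
Holwick vs Calder: Holwick, 6–3.
Holwick vs Kelston: Holwick, 7–2.
Holwick beats Calder, Kelston; loses to Arden, Brixley — 2 pairwise wins.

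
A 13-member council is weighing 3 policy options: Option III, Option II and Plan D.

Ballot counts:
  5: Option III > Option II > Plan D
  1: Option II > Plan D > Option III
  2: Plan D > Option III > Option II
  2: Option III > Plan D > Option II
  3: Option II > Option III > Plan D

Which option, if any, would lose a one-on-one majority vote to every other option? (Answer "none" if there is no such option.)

Plan D

Pairwise majorities:
Option III vs Option II: Option III, 9–4.
Option III vs Plan D: Option III, 10–3.
Option II vs Plan D: Option II wins 9–4.
Only Plan D has no wins; Plan D is the Condorcet loser.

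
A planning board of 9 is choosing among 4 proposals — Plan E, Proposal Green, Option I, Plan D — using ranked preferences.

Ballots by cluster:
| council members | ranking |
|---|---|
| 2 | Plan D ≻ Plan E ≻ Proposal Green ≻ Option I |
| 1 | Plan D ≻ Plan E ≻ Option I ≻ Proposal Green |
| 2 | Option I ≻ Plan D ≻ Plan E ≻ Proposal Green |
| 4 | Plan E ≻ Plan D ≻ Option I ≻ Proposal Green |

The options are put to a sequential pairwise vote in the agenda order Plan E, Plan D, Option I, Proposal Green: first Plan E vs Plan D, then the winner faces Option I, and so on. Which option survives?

Plan D

Round 1: Plan E vs Plan D — 4–5, Plan D advances.
Round 2: Plan D vs Option I — 7–2, Plan D advances.
Round 3: Plan D vs Proposal Green — 9–0, Plan D advances.
The agenda winner is Plan D.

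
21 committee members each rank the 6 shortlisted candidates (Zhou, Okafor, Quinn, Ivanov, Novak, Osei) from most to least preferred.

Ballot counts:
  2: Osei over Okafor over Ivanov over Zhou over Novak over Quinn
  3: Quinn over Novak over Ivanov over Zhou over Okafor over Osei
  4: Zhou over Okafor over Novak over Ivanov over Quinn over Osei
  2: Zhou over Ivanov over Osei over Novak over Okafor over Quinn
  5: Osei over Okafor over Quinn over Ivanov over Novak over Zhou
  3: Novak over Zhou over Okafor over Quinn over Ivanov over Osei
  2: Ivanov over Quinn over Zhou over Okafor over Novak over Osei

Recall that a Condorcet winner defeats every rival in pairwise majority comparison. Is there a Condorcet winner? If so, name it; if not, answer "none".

none

Head-to-head results (21 committee members):
Zhou vs Okafor: 14 to 7, Zhou.
Zhou vs Quinn: Zhou preferred on 2+4+2+3 = 11 ballots; Zhou wins 11–10.
Zhou vs Ivanov: 9 to 12, Ivanov.
Zhou vs Novak: 10 to 11, Novak.
Zhou vs Osei: 3+4+2+3+2 = 14 for Zhou, 7 for Osei — Zhou by 14–7.
Okafor vs Quinn: 16 to 5, Okafor.
Okafor vs Ivanov: Okafor is ranked higher on 2+4+5+3 = 14 ballots, Ivanov on 7. Okafor wins 14–7.
Okafor vs Novak: 13 to 8, Okafor.
Okafor vs Osei: Okafor preferred on 3+4+3+2 = 12 ballots; Okafor wins 12–9.
Quinn vs Ivanov: Quinn preferred on 3+5+3 = 11 ballots; Quinn wins 11–10.
Quinn vs Novak: 3+5+2 = 10 for Quinn, 11 for Novak — Novak by 11–10.
Quinn vs Osei: 3+4+3+2 = 12 for Quinn, 9 for Osei — Quinn by 12–9.
Ivanov vs Novak: 11 to 10, Ivanov.
Ivanov vs Osei: 3+4+2+3+2 = 14 for Ivanov, 7 for Osei — Ivanov by 14–7.
Novak vs Osei: 3+4+3+2 = 12 for Novak, 9 for Osei — Novak by 12–9.
No candidate is unbeaten: Zhou loses to Ivanov; Okafor loses to Zhou; Quinn loses to Zhou; Ivanov loses to Okafor; Novak loses to Okafor; Osei loses to Zhou. In particular Zhou → Okafor → Ivanov → Zhou is a majority cycle — no Condorcet winner exists.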